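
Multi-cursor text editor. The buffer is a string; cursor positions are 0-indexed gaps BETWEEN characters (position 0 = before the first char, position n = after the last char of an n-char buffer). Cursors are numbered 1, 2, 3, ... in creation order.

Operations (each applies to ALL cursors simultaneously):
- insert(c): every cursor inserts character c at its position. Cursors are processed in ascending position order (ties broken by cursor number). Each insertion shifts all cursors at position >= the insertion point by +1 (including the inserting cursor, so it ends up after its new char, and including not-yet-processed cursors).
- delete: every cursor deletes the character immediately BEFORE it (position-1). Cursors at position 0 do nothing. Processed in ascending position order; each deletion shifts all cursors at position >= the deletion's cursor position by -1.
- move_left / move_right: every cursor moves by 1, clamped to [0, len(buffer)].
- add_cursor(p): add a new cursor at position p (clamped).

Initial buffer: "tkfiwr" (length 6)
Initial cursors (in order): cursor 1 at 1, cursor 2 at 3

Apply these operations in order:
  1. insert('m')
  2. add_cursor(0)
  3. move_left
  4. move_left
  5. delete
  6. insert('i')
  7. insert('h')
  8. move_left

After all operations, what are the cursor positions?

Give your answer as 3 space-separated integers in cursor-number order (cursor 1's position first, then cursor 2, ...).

Answer: 3 7 3

Derivation:
After op 1 (insert('m')): buffer="tmkfmiwr" (len 8), cursors c1@2 c2@5, authorship .1..2...
After op 2 (add_cursor(0)): buffer="tmkfmiwr" (len 8), cursors c3@0 c1@2 c2@5, authorship .1..2...
After op 3 (move_left): buffer="tmkfmiwr" (len 8), cursors c3@0 c1@1 c2@4, authorship .1..2...
After op 4 (move_left): buffer="tmkfmiwr" (len 8), cursors c1@0 c3@0 c2@3, authorship .1..2...
After op 5 (delete): buffer="tmfmiwr" (len 7), cursors c1@0 c3@0 c2@2, authorship .1.2...
After op 6 (insert('i')): buffer="iitmifmiwr" (len 10), cursors c1@2 c3@2 c2@5, authorship 13.12.2...
After op 7 (insert('h')): buffer="iihhtmihfmiwr" (len 13), cursors c1@4 c3@4 c2@8, authorship 1313.122.2...
After op 8 (move_left): buffer="iihhtmihfmiwr" (len 13), cursors c1@3 c3@3 c2@7, authorship 1313.122.2...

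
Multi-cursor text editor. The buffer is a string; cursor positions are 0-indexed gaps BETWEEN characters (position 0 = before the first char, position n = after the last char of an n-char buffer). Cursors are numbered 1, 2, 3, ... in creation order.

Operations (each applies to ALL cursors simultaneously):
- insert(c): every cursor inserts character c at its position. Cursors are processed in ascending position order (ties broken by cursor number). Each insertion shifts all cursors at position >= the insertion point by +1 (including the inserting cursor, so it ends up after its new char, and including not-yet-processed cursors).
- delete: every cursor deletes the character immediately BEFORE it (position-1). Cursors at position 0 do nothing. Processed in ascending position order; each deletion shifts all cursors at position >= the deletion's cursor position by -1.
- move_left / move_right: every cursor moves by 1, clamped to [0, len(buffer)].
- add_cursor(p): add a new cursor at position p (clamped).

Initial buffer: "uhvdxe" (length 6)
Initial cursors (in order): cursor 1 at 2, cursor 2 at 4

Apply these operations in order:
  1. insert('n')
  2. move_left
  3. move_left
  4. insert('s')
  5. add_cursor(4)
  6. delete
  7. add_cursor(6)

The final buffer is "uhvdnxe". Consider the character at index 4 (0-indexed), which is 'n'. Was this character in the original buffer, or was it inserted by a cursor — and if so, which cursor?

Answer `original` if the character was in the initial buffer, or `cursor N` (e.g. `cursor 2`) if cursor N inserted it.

After op 1 (insert('n')): buffer="uhnvdnxe" (len 8), cursors c1@3 c2@6, authorship ..1..2..
After op 2 (move_left): buffer="uhnvdnxe" (len 8), cursors c1@2 c2@5, authorship ..1..2..
After op 3 (move_left): buffer="uhnvdnxe" (len 8), cursors c1@1 c2@4, authorship ..1..2..
After op 4 (insert('s')): buffer="ushnvsdnxe" (len 10), cursors c1@2 c2@6, authorship .1.1.2.2..
After op 5 (add_cursor(4)): buffer="ushnvsdnxe" (len 10), cursors c1@2 c3@4 c2@6, authorship .1.1.2.2..
After op 6 (delete): buffer="uhvdnxe" (len 7), cursors c1@1 c3@2 c2@3, authorship ....2..
After op 7 (add_cursor(6)): buffer="uhvdnxe" (len 7), cursors c1@1 c3@2 c2@3 c4@6, authorship ....2..
Authorship (.=original, N=cursor N): . . . . 2 . .
Index 4: author = 2

Answer: cursor 2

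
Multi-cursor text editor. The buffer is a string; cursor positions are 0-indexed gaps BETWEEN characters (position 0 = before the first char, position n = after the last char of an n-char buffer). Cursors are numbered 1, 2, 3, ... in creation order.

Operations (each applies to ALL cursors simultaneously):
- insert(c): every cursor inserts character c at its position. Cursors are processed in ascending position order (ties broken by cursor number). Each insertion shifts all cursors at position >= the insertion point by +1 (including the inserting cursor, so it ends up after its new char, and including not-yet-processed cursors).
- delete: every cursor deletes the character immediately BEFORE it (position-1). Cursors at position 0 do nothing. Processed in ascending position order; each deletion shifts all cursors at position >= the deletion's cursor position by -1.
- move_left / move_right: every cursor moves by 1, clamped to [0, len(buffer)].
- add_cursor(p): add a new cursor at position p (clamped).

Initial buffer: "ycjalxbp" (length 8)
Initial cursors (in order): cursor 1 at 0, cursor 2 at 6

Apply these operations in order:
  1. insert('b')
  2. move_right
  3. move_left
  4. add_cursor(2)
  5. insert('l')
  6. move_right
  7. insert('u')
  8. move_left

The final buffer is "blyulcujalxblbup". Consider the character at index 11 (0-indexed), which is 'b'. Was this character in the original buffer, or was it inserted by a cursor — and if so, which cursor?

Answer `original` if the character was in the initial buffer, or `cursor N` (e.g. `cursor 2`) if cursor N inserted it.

Answer: cursor 2

Derivation:
After op 1 (insert('b')): buffer="bycjalxbbp" (len 10), cursors c1@1 c2@8, authorship 1......2..
After op 2 (move_right): buffer="bycjalxbbp" (len 10), cursors c1@2 c2@9, authorship 1......2..
After op 3 (move_left): buffer="bycjalxbbp" (len 10), cursors c1@1 c2@8, authorship 1......2..
After op 4 (add_cursor(2)): buffer="bycjalxbbp" (len 10), cursors c1@1 c3@2 c2@8, authorship 1......2..
After op 5 (insert('l')): buffer="blylcjalxblbp" (len 13), cursors c1@2 c3@4 c2@11, authorship 11.3.....22..
After op 6 (move_right): buffer="blylcjalxblbp" (len 13), cursors c1@3 c3@5 c2@12, authorship 11.3.....22..
After op 7 (insert('u')): buffer="blyulcujalxblbup" (len 16), cursors c1@4 c3@7 c2@15, authorship 11.13.3....22.2.
After op 8 (move_left): buffer="blyulcujalxblbup" (len 16), cursors c1@3 c3@6 c2@14, authorship 11.13.3....22.2.
Authorship (.=original, N=cursor N): 1 1 . 1 3 . 3 . . . . 2 2 . 2 .
Index 11: author = 2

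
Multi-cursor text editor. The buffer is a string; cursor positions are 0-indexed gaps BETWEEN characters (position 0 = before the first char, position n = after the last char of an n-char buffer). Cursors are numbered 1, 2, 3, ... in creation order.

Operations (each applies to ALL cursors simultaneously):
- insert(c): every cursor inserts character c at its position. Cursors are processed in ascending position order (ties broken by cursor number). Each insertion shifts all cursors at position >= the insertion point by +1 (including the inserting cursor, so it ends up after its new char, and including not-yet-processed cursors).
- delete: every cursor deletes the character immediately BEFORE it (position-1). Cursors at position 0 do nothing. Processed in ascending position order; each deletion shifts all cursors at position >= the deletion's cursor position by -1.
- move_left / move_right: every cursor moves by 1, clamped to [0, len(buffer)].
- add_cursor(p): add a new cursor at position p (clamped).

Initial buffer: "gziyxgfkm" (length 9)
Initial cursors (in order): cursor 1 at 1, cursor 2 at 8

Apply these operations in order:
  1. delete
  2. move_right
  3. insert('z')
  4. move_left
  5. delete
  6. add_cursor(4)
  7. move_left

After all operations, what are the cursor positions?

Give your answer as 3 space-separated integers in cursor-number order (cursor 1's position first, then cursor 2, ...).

Answer: 0 5 3

Derivation:
After op 1 (delete): buffer="ziyxgfm" (len 7), cursors c1@0 c2@6, authorship .......
After op 2 (move_right): buffer="ziyxgfm" (len 7), cursors c1@1 c2@7, authorship .......
After op 3 (insert('z')): buffer="zziyxgfmz" (len 9), cursors c1@2 c2@9, authorship .1......2
After op 4 (move_left): buffer="zziyxgfmz" (len 9), cursors c1@1 c2@8, authorship .1......2
After op 5 (delete): buffer="ziyxgfz" (len 7), cursors c1@0 c2@6, authorship 1.....2
After op 6 (add_cursor(4)): buffer="ziyxgfz" (len 7), cursors c1@0 c3@4 c2@6, authorship 1.....2
After op 7 (move_left): buffer="ziyxgfz" (len 7), cursors c1@0 c3@3 c2@5, authorship 1.....2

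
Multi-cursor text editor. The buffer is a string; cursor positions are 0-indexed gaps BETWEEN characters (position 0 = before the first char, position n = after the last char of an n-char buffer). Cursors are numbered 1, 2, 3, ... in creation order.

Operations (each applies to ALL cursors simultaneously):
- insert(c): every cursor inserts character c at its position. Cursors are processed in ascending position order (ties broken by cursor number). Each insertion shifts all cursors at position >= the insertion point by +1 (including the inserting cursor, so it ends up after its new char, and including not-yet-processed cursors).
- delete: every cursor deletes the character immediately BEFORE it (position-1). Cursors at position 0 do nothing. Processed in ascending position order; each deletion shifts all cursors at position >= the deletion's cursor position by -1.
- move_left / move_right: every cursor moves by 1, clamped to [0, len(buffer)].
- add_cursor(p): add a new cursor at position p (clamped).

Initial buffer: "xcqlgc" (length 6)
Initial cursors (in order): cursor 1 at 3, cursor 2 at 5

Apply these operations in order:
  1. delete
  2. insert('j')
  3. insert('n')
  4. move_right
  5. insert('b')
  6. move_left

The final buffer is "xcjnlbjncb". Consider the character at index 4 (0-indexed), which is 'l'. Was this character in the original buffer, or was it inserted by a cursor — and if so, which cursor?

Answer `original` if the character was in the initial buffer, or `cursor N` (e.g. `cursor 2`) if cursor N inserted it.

Answer: original

Derivation:
After op 1 (delete): buffer="xclc" (len 4), cursors c1@2 c2@3, authorship ....
After op 2 (insert('j')): buffer="xcjljc" (len 6), cursors c1@3 c2@5, authorship ..1.2.
After op 3 (insert('n')): buffer="xcjnljnc" (len 8), cursors c1@4 c2@7, authorship ..11.22.
After op 4 (move_right): buffer="xcjnljnc" (len 8), cursors c1@5 c2@8, authorship ..11.22.
After op 5 (insert('b')): buffer="xcjnlbjncb" (len 10), cursors c1@6 c2@10, authorship ..11.122.2
After op 6 (move_left): buffer="xcjnlbjncb" (len 10), cursors c1@5 c2@9, authorship ..11.122.2
Authorship (.=original, N=cursor N): . . 1 1 . 1 2 2 . 2
Index 4: author = original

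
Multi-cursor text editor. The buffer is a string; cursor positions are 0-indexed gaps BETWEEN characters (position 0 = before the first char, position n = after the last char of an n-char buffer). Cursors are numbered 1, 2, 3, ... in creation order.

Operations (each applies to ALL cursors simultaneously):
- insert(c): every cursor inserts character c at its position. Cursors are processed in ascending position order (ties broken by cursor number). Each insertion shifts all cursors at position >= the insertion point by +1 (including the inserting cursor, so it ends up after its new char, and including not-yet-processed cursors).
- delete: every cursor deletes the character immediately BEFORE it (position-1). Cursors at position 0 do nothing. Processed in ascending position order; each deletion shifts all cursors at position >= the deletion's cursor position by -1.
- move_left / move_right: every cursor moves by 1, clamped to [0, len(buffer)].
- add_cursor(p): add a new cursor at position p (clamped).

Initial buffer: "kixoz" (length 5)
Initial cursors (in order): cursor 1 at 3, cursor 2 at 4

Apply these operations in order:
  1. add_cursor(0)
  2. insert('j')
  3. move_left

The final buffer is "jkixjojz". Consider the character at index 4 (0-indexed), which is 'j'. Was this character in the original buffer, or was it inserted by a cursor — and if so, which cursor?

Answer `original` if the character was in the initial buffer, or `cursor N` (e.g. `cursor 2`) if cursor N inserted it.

After op 1 (add_cursor(0)): buffer="kixoz" (len 5), cursors c3@0 c1@3 c2@4, authorship .....
After op 2 (insert('j')): buffer="jkixjojz" (len 8), cursors c3@1 c1@5 c2@7, authorship 3...1.2.
After op 3 (move_left): buffer="jkixjojz" (len 8), cursors c3@0 c1@4 c2@6, authorship 3...1.2.
Authorship (.=original, N=cursor N): 3 . . . 1 . 2 .
Index 4: author = 1

Answer: cursor 1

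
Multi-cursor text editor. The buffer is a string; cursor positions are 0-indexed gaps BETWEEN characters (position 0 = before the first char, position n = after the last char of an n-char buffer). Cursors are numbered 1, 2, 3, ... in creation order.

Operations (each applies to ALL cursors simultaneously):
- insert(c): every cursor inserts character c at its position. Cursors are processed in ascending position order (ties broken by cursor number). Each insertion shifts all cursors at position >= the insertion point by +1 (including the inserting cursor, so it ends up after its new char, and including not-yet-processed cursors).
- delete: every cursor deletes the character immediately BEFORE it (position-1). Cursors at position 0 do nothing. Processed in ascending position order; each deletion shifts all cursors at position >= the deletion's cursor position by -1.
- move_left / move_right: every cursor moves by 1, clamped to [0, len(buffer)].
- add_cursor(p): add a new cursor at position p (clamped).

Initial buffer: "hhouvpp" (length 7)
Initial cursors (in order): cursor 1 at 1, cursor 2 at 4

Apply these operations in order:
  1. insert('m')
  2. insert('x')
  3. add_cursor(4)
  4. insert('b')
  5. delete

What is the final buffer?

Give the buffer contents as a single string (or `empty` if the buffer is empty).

After op 1 (insert('m')): buffer="hmhoumvpp" (len 9), cursors c1@2 c2@6, authorship .1...2...
After op 2 (insert('x')): buffer="hmxhoumxvpp" (len 11), cursors c1@3 c2@8, authorship .11...22...
After op 3 (add_cursor(4)): buffer="hmxhoumxvpp" (len 11), cursors c1@3 c3@4 c2@8, authorship .11...22...
After op 4 (insert('b')): buffer="hmxbhboumxbvpp" (len 14), cursors c1@4 c3@6 c2@11, authorship .111.3..222...
After op 5 (delete): buffer="hmxhoumxvpp" (len 11), cursors c1@3 c3@4 c2@8, authorship .11...22...

Answer: hmxhoumxvpp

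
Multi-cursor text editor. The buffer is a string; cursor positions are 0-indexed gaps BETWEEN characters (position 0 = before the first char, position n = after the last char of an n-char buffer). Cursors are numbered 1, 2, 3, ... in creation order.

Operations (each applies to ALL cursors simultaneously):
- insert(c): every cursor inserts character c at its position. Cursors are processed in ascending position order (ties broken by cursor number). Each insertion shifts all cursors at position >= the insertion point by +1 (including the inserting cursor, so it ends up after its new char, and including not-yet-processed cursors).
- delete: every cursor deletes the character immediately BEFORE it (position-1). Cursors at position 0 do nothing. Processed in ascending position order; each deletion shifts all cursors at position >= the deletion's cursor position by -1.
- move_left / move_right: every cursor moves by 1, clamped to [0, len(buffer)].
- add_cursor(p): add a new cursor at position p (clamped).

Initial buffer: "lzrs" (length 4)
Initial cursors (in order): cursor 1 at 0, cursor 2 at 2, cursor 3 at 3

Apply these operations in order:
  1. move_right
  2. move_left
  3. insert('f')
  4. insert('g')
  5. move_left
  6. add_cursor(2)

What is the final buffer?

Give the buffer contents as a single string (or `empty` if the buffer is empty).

Answer: fglzfgrfgs

Derivation:
After op 1 (move_right): buffer="lzrs" (len 4), cursors c1@1 c2@3 c3@4, authorship ....
After op 2 (move_left): buffer="lzrs" (len 4), cursors c1@0 c2@2 c3@3, authorship ....
After op 3 (insert('f')): buffer="flzfrfs" (len 7), cursors c1@1 c2@4 c3@6, authorship 1..2.3.
After op 4 (insert('g')): buffer="fglzfgrfgs" (len 10), cursors c1@2 c2@6 c3@9, authorship 11..22.33.
After op 5 (move_left): buffer="fglzfgrfgs" (len 10), cursors c1@1 c2@5 c3@8, authorship 11..22.33.
After op 6 (add_cursor(2)): buffer="fglzfgrfgs" (len 10), cursors c1@1 c4@2 c2@5 c3@8, authorship 11..22.33.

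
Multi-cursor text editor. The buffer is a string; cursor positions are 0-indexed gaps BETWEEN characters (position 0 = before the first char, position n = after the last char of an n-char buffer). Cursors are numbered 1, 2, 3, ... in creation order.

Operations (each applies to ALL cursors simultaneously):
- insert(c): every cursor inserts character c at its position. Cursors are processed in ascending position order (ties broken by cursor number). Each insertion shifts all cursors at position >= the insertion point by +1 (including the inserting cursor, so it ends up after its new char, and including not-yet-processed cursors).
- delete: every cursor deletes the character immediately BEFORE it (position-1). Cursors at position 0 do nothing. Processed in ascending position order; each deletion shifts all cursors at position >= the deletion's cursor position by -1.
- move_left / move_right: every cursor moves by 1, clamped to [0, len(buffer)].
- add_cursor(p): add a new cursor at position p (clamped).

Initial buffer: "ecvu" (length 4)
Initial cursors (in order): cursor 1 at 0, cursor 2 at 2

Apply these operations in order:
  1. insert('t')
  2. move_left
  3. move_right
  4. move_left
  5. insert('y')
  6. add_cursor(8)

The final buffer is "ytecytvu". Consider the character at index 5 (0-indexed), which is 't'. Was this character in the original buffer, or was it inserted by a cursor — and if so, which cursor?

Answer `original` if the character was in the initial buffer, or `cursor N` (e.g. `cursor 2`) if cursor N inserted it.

Answer: cursor 2

Derivation:
After op 1 (insert('t')): buffer="tectvu" (len 6), cursors c1@1 c2@4, authorship 1..2..
After op 2 (move_left): buffer="tectvu" (len 6), cursors c1@0 c2@3, authorship 1..2..
After op 3 (move_right): buffer="tectvu" (len 6), cursors c1@1 c2@4, authorship 1..2..
After op 4 (move_left): buffer="tectvu" (len 6), cursors c1@0 c2@3, authorship 1..2..
After op 5 (insert('y')): buffer="ytecytvu" (len 8), cursors c1@1 c2@5, authorship 11..22..
After op 6 (add_cursor(8)): buffer="ytecytvu" (len 8), cursors c1@1 c2@5 c3@8, authorship 11..22..
Authorship (.=original, N=cursor N): 1 1 . . 2 2 . .
Index 5: author = 2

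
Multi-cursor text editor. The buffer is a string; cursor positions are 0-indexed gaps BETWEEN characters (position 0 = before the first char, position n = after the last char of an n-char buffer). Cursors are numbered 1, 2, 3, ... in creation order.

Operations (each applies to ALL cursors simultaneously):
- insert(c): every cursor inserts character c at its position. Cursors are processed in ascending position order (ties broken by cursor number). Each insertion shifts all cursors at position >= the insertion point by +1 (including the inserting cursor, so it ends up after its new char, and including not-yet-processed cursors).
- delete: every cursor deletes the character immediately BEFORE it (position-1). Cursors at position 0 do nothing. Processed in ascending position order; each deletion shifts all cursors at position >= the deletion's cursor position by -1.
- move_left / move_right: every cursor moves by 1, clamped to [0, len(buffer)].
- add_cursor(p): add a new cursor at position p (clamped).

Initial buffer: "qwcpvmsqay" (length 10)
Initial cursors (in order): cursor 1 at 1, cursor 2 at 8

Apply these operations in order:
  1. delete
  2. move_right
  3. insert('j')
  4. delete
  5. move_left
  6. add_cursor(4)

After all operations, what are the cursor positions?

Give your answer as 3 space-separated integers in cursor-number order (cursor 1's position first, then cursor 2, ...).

Answer: 0 6 4

Derivation:
After op 1 (delete): buffer="wcpvmsay" (len 8), cursors c1@0 c2@6, authorship ........
After op 2 (move_right): buffer="wcpvmsay" (len 8), cursors c1@1 c2@7, authorship ........
After op 3 (insert('j')): buffer="wjcpvmsajy" (len 10), cursors c1@2 c2@9, authorship .1......2.
After op 4 (delete): buffer="wcpvmsay" (len 8), cursors c1@1 c2@7, authorship ........
After op 5 (move_left): buffer="wcpvmsay" (len 8), cursors c1@0 c2@6, authorship ........
After op 6 (add_cursor(4)): buffer="wcpvmsay" (len 8), cursors c1@0 c3@4 c2@6, authorship ........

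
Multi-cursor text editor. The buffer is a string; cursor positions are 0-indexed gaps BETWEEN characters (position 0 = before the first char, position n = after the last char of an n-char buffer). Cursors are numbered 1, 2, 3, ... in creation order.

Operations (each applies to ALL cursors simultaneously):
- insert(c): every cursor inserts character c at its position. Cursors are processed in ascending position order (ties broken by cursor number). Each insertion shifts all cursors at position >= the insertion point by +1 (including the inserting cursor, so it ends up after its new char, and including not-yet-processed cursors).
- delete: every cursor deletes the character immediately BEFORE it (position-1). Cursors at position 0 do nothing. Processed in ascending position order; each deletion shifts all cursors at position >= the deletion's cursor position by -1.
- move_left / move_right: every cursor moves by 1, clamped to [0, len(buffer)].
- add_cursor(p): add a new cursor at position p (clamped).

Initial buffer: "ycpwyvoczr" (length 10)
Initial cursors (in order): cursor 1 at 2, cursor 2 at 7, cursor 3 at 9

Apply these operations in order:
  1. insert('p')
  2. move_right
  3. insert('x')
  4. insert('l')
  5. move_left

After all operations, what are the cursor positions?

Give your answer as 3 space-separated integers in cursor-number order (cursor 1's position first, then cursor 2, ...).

Answer: 5 13 18

Derivation:
After op 1 (insert('p')): buffer="ycppwyvopczpr" (len 13), cursors c1@3 c2@9 c3@12, authorship ..1.....2..3.
After op 2 (move_right): buffer="ycppwyvopczpr" (len 13), cursors c1@4 c2@10 c3@13, authorship ..1.....2..3.
After op 3 (insert('x')): buffer="ycppxwyvopcxzprx" (len 16), cursors c1@5 c2@12 c3@16, authorship ..1.1....2.2.3.3
After op 4 (insert('l')): buffer="ycppxlwyvopcxlzprxl" (len 19), cursors c1@6 c2@14 c3@19, authorship ..1.11....2.22.3.33
After op 5 (move_left): buffer="ycppxlwyvopcxlzprxl" (len 19), cursors c1@5 c2@13 c3@18, authorship ..1.11....2.22.3.33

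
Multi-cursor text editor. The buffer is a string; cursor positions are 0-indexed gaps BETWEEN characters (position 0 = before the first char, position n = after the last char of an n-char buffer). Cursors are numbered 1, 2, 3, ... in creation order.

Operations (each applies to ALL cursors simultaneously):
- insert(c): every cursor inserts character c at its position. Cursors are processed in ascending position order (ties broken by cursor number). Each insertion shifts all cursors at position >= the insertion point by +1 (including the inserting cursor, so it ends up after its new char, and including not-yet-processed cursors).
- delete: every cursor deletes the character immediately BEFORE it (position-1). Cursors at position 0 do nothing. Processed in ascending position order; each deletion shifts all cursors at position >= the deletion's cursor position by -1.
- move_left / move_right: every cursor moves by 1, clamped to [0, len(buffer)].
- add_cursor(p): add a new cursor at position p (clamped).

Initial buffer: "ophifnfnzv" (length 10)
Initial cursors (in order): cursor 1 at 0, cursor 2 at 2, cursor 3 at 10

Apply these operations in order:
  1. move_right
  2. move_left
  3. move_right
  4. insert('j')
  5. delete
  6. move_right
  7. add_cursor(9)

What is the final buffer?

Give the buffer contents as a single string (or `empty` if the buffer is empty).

After op 1 (move_right): buffer="ophifnfnzv" (len 10), cursors c1@1 c2@3 c3@10, authorship ..........
After op 2 (move_left): buffer="ophifnfnzv" (len 10), cursors c1@0 c2@2 c3@9, authorship ..........
After op 3 (move_right): buffer="ophifnfnzv" (len 10), cursors c1@1 c2@3 c3@10, authorship ..........
After op 4 (insert('j')): buffer="ojphjifnfnzvj" (len 13), cursors c1@2 c2@5 c3@13, authorship .1..2.......3
After op 5 (delete): buffer="ophifnfnzv" (len 10), cursors c1@1 c2@3 c3@10, authorship ..........
After op 6 (move_right): buffer="ophifnfnzv" (len 10), cursors c1@2 c2@4 c3@10, authorship ..........
After op 7 (add_cursor(9)): buffer="ophifnfnzv" (len 10), cursors c1@2 c2@4 c4@9 c3@10, authorship ..........

Answer: ophifnfnzv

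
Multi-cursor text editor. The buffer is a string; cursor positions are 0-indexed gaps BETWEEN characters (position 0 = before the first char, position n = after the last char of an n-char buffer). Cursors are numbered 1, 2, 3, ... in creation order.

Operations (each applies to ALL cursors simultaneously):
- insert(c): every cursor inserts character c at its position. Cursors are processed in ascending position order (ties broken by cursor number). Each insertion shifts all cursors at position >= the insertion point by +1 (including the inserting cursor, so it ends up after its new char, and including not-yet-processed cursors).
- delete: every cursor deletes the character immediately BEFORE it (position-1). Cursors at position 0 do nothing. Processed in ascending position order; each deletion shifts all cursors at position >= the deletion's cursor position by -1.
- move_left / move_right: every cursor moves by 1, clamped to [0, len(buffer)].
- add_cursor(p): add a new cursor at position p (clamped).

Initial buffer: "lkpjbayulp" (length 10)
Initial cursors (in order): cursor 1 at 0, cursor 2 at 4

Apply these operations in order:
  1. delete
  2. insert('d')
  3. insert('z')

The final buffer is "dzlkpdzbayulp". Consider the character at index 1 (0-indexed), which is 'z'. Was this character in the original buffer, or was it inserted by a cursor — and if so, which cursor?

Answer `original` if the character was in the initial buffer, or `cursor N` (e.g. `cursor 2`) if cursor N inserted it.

After op 1 (delete): buffer="lkpbayulp" (len 9), cursors c1@0 c2@3, authorship .........
After op 2 (insert('d')): buffer="dlkpdbayulp" (len 11), cursors c1@1 c2@5, authorship 1...2......
After op 3 (insert('z')): buffer="dzlkpdzbayulp" (len 13), cursors c1@2 c2@7, authorship 11...22......
Authorship (.=original, N=cursor N): 1 1 . . . 2 2 . . . . . .
Index 1: author = 1

Answer: cursor 1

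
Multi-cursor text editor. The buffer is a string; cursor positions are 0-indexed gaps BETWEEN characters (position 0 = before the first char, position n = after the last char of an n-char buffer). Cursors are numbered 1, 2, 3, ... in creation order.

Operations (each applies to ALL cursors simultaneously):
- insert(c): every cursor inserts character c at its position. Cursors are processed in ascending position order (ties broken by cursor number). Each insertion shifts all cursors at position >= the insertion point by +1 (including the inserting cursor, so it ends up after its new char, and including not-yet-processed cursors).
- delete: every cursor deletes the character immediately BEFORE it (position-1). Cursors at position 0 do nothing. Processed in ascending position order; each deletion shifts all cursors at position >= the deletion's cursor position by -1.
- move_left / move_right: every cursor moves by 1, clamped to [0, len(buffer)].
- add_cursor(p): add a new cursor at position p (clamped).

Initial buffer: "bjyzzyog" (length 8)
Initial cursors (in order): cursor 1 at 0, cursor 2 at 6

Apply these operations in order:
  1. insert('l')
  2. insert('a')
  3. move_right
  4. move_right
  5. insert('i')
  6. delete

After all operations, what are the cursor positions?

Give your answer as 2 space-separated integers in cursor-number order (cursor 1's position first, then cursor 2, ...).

Answer: 4 12

Derivation:
After op 1 (insert('l')): buffer="lbjyzzylog" (len 10), cursors c1@1 c2@8, authorship 1......2..
After op 2 (insert('a')): buffer="labjyzzylaog" (len 12), cursors c1@2 c2@10, authorship 11......22..
After op 3 (move_right): buffer="labjyzzylaog" (len 12), cursors c1@3 c2@11, authorship 11......22..
After op 4 (move_right): buffer="labjyzzylaog" (len 12), cursors c1@4 c2@12, authorship 11......22..
After op 5 (insert('i')): buffer="labjiyzzylaogi" (len 14), cursors c1@5 c2@14, authorship 11..1....22..2
After op 6 (delete): buffer="labjyzzylaog" (len 12), cursors c1@4 c2@12, authorship 11......22..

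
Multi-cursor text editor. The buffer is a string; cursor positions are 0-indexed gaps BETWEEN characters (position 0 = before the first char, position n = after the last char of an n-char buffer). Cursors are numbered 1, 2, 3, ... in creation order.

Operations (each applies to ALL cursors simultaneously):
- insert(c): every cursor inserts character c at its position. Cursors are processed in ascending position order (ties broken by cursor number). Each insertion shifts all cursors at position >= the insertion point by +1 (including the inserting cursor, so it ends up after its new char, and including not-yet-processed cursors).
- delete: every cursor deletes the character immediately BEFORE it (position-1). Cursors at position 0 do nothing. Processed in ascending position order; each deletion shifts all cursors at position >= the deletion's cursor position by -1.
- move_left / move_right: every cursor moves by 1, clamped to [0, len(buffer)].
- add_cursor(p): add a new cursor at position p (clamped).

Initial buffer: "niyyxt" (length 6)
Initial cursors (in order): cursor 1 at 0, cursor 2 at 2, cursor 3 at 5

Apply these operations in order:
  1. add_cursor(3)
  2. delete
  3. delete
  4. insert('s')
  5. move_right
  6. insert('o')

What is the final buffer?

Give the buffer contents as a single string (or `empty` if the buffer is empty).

After op 1 (add_cursor(3)): buffer="niyyxt" (len 6), cursors c1@0 c2@2 c4@3 c3@5, authorship ......
After op 2 (delete): buffer="nyt" (len 3), cursors c1@0 c2@1 c4@1 c3@2, authorship ...
After op 3 (delete): buffer="t" (len 1), cursors c1@0 c2@0 c3@0 c4@0, authorship .
After op 4 (insert('s')): buffer="sssst" (len 5), cursors c1@4 c2@4 c3@4 c4@4, authorship 1234.
After op 5 (move_right): buffer="sssst" (len 5), cursors c1@5 c2@5 c3@5 c4@5, authorship 1234.
After op 6 (insert('o')): buffer="sssstoooo" (len 9), cursors c1@9 c2@9 c3@9 c4@9, authorship 1234.1234

Answer: sssstoooo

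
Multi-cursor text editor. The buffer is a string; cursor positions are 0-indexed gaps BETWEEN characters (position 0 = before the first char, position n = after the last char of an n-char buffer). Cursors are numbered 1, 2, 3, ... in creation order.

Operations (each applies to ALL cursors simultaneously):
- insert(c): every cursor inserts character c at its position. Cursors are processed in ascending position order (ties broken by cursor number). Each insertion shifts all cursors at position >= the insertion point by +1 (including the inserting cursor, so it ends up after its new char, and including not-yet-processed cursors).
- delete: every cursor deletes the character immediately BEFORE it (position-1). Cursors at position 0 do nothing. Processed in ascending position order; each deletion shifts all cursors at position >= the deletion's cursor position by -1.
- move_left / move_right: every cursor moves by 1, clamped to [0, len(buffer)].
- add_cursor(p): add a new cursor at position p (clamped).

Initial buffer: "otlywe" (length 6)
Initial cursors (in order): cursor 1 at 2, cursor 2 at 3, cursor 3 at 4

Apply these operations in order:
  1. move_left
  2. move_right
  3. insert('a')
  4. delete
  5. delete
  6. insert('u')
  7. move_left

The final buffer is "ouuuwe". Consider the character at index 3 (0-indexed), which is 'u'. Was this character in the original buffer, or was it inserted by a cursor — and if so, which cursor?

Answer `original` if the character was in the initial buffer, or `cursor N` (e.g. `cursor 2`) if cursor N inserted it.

Answer: cursor 3

Derivation:
After op 1 (move_left): buffer="otlywe" (len 6), cursors c1@1 c2@2 c3@3, authorship ......
After op 2 (move_right): buffer="otlywe" (len 6), cursors c1@2 c2@3 c3@4, authorship ......
After op 3 (insert('a')): buffer="otalayawe" (len 9), cursors c1@3 c2@5 c3@7, authorship ..1.2.3..
After op 4 (delete): buffer="otlywe" (len 6), cursors c1@2 c2@3 c3@4, authorship ......
After op 5 (delete): buffer="owe" (len 3), cursors c1@1 c2@1 c3@1, authorship ...
After op 6 (insert('u')): buffer="ouuuwe" (len 6), cursors c1@4 c2@4 c3@4, authorship .123..
After op 7 (move_left): buffer="ouuuwe" (len 6), cursors c1@3 c2@3 c3@3, authorship .123..
Authorship (.=original, N=cursor N): . 1 2 3 . .
Index 3: author = 3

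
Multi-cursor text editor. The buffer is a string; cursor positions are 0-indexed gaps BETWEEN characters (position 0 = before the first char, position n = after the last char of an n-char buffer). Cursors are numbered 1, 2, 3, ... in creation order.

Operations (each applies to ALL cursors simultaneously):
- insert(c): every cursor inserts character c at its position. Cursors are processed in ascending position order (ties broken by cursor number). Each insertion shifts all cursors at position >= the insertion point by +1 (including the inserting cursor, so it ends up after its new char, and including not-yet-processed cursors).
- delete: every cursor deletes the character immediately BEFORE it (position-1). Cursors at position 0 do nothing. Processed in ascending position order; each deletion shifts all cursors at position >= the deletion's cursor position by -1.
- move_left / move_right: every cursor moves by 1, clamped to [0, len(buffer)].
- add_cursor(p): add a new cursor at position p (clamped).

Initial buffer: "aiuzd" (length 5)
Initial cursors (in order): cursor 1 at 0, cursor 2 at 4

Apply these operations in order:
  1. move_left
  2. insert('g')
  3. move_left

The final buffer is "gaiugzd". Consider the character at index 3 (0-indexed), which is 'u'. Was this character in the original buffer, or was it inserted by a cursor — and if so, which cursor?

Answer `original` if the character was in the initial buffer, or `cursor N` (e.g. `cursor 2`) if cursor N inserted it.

After op 1 (move_left): buffer="aiuzd" (len 5), cursors c1@0 c2@3, authorship .....
After op 2 (insert('g')): buffer="gaiugzd" (len 7), cursors c1@1 c2@5, authorship 1...2..
After op 3 (move_left): buffer="gaiugzd" (len 7), cursors c1@0 c2@4, authorship 1...2..
Authorship (.=original, N=cursor N): 1 . . . 2 . .
Index 3: author = original

Answer: original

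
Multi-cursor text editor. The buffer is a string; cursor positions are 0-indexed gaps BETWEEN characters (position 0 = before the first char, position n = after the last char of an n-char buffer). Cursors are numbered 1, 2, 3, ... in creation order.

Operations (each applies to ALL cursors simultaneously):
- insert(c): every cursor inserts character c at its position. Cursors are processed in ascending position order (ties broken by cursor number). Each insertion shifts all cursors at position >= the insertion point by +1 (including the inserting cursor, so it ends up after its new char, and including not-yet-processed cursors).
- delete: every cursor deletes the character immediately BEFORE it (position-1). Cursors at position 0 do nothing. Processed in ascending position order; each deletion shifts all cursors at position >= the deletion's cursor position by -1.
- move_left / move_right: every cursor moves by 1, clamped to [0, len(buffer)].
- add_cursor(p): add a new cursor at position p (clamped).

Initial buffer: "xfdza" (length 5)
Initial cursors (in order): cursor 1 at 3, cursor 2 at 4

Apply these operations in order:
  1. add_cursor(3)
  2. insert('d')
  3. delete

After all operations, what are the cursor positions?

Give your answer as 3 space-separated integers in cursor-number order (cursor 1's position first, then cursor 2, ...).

Answer: 3 4 3

Derivation:
After op 1 (add_cursor(3)): buffer="xfdza" (len 5), cursors c1@3 c3@3 c2@4, authorship .....
After op 2 (insert('d')): buffer="xfdddzda" (len 8), cursors c1@5 c3@5 c2@7, authorship ...13.2.
After op 3 (delete): buffer="xfdza" (len 5), cursors c1@3 c3@3 c2@4, authorship .....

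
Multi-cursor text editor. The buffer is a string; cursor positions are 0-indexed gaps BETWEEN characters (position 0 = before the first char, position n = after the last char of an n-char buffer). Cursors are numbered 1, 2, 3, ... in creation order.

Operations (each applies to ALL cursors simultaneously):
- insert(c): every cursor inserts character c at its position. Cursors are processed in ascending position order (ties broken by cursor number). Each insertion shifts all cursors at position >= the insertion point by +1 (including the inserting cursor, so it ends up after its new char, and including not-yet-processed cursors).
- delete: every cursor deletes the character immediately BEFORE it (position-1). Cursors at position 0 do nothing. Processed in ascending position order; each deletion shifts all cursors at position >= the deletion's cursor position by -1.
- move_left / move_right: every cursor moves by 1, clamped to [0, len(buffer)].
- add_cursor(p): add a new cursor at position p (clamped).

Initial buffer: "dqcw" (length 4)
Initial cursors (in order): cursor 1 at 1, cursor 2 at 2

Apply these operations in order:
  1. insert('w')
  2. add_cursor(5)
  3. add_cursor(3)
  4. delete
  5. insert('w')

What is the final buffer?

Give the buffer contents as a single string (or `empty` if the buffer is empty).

After op 1 (insert('w')): buffer="dwqwcw" (len 6), cursors c1@2 c2@4, authorship .1.2..
After op 2 (add_cursor(5)): buffer="dwqwcw" (len 6), cursors c1@2 c2@4 c3@5, authorship .1.2..
After op 3 (add_cursor(3)): buffer="dwqwcw" (len 6), cursors c1@2 c4@3 c2@4 c3@5, authorship .1.2..
After op 4 (delete): buffer="dw" (len 2), cursors c1@1 c2@1 c3@1 c4@1, authorship ..
After op 5 (insert('w')): buffer="dwwwww" (len 6), cursors c1@5 c2@5 c3@5 c4@5, authorship .1234.

Answer: dwwwww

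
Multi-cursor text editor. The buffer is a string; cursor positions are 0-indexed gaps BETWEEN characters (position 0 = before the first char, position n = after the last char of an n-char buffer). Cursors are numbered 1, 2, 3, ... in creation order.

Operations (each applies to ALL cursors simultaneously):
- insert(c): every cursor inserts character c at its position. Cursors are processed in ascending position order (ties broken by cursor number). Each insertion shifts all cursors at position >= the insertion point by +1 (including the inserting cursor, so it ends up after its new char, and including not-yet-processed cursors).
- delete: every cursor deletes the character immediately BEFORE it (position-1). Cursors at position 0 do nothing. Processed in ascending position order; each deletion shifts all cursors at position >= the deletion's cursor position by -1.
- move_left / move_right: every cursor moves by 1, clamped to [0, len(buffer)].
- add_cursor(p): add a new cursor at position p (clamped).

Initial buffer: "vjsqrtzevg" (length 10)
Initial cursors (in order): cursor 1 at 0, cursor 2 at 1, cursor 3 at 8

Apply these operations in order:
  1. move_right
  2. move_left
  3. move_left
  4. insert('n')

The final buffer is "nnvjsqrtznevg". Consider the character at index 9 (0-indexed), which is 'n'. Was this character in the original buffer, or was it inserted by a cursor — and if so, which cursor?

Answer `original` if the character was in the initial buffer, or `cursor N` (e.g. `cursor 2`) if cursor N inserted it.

After op 1 (move_right): buffer="vjsqrtzevg" (len 10), cursors c1@1 c2@2 c3@9, authorship ..........
After op 2 (move_left): buffer="vjsqrtzevg" (len 10), cursors c1@0 c2@1 c3@8, authorship ..........
After op 3 (move_left): buffer="vjsqrtzevg" (len 10), cursors c1@0 c2@0 c3@7, authorship ..........
After op 4 (insert('n')): buffer="nnvjsqrtznevg" (len 13), cursors c1@2 c2@2 c3@10, authorship 12.......3...
Authorship (.=original, N=cursor N): 1 2 . . . . . . . 3 . . .
Index 9: author = 3

Answer: cursor 3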